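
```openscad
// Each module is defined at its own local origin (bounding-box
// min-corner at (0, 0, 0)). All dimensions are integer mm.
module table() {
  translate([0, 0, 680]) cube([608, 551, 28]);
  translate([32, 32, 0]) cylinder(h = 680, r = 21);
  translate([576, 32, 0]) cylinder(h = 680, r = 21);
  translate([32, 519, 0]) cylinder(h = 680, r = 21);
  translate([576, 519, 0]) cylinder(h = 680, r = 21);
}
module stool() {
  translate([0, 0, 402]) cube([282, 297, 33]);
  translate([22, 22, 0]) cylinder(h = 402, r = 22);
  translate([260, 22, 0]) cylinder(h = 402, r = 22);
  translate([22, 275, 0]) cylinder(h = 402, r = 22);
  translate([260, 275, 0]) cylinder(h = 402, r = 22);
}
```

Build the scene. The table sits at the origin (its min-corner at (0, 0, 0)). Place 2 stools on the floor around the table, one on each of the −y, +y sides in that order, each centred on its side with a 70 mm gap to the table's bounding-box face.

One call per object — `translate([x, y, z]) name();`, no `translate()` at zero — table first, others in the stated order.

table();
translate([163, -367, 0]) stool();
translate([163, 621, 0]) stool();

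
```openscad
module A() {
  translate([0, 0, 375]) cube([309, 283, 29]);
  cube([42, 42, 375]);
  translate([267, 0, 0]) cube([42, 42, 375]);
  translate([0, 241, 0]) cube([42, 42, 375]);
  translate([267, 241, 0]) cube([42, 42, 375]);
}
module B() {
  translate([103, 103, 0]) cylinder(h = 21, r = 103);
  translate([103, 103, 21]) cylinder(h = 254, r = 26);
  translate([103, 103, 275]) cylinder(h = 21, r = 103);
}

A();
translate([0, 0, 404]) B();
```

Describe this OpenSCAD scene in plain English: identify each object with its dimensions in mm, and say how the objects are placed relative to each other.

A is a simple wooden stool: a rectangular seat 309 mm (x) by 283 mm (y), 29 mm thick, top face at z = 404 mm, on four square legs, each 42×42 mm in cross-section. The legs rest on z = 0, each flush with a corner of the seat.

B is a spool: two coaxial disc flanges of radius 103 mm and thickness 21 mm, joined by a core cylinder of radius 26 mm and height 254 mm. The lower flange rests on z = 0 and the three cylinders share a vertical axis.

The spool is on top of the stool.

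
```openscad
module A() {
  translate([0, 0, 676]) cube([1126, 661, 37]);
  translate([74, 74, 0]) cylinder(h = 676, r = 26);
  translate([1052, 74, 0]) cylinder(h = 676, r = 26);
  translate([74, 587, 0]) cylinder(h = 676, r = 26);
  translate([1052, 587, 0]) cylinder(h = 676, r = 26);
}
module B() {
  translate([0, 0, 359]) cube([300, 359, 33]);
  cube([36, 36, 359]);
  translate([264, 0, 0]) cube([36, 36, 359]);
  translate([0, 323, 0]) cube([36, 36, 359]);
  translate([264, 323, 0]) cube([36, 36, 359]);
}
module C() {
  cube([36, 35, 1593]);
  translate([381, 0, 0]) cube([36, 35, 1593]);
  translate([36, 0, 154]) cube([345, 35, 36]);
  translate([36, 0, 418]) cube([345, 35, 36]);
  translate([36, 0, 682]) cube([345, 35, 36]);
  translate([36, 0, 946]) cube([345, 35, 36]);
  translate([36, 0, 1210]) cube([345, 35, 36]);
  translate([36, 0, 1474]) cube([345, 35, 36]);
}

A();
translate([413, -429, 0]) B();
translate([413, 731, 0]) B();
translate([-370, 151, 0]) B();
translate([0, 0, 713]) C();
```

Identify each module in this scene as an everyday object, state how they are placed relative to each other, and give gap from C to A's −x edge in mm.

The ladder's min-x is at 0; the table's min-x is 0; gap = 0 mm.

A is a table. B is a stool. C is a ladder. Three stools sit around the table at the −y, +y, −x sides. The ladder is on top of the table. The gap from the ladder to the table's −x edge is 0 mm.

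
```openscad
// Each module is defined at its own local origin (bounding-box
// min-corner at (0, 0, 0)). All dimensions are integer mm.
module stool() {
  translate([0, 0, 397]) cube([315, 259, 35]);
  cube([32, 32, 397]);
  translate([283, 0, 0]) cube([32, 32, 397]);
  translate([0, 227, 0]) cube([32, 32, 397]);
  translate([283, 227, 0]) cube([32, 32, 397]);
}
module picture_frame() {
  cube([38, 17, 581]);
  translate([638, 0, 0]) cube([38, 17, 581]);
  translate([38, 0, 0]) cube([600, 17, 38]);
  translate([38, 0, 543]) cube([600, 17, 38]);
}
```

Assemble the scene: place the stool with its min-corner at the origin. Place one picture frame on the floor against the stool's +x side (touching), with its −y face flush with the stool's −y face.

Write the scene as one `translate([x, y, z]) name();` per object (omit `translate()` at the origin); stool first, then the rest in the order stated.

stool();
translate([315, 0, 0]) picture_frame();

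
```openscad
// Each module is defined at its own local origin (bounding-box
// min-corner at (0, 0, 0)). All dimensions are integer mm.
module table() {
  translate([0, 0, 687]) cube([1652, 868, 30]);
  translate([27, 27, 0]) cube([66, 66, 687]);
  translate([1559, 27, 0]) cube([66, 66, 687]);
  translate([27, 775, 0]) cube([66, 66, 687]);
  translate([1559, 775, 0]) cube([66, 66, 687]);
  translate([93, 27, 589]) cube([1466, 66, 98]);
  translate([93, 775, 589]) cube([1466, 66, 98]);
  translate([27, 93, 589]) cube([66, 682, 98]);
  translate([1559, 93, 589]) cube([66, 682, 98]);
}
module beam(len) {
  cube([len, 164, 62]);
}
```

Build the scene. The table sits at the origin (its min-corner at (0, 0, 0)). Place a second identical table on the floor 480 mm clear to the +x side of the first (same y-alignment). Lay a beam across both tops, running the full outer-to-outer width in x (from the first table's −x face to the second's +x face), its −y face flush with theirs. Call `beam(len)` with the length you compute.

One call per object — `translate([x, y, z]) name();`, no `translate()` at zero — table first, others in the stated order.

table();
translate([2132, 0, 0]) table();
translate([0, 0, 717]) beam(3784);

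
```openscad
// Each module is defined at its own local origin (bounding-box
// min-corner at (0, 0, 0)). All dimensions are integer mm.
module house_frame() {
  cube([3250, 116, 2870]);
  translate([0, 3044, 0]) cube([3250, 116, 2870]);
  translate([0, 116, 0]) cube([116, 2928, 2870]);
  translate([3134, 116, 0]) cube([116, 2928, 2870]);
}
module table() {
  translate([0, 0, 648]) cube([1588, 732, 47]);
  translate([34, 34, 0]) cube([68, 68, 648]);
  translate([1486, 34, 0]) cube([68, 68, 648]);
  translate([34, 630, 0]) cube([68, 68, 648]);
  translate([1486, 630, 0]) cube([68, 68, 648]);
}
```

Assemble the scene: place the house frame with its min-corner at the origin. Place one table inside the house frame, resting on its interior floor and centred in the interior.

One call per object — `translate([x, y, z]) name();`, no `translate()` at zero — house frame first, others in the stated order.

house_frame();
translate([831, 1214, 0]) table();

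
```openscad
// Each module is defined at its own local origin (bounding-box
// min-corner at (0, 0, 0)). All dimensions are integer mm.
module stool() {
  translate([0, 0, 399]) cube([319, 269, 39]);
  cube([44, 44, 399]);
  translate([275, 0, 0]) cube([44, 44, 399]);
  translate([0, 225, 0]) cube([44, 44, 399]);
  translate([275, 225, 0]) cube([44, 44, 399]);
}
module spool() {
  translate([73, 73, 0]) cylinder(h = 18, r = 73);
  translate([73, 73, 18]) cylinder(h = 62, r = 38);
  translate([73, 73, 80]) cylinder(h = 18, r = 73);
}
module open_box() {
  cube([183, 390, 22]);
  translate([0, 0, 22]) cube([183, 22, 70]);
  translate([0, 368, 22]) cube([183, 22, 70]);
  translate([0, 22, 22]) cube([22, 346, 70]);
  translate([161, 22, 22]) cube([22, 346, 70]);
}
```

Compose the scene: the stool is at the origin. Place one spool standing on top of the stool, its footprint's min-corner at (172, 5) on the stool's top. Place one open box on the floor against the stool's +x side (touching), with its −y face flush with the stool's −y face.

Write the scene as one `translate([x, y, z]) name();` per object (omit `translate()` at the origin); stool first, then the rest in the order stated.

stool();
translate([172, 5, 438]) spool();
translate([319, 0, 0]) open_box();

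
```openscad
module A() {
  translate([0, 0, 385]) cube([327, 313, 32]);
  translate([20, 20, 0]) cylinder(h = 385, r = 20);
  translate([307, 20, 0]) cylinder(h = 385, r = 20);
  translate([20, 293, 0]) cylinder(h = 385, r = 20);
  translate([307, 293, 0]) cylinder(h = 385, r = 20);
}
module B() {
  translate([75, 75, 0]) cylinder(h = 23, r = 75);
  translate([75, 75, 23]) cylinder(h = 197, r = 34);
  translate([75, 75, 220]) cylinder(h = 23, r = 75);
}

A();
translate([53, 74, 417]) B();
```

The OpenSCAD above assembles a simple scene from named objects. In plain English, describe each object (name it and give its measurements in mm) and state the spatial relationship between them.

A is a four-legged stool. The seat is a 327×313×32 mm slab whose top surface is at z = 417 mm; four round legs, each 40 mm in diameter, run from the floor (z = 0) to the underside of the seat, each leg's axis is inset half a diameter from the nearest pair of seat edges (so the leg's bounding box is flush with the corner).

B is a spool: two coaxial disc flanges of radius 75 mm and thickness 23 mm, joined by a core cylinder of radius 34 mm and height 197 mm. The lower flange rests on z = 0 and the three cylinders share a vertical axis.

The spool is on top of the stool.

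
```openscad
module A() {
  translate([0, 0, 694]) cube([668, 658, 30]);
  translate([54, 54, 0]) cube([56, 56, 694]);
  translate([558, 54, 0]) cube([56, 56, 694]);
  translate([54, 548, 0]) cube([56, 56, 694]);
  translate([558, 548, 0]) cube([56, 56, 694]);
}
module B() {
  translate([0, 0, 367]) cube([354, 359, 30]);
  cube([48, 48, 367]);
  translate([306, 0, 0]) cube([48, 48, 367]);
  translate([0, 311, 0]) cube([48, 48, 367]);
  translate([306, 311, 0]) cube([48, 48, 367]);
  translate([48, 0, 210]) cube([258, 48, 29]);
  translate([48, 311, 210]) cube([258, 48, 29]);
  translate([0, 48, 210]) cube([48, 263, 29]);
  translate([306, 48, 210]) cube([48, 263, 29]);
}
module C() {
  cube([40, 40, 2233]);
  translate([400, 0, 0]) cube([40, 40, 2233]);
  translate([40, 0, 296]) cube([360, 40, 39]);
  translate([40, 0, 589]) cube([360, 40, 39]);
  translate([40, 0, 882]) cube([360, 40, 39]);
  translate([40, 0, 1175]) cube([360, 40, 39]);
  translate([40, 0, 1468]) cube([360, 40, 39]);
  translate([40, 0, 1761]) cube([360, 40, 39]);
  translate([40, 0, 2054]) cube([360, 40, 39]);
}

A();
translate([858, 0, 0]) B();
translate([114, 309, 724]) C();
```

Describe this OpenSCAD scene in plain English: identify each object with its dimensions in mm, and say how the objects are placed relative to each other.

A is a table: top 668 mm (x) × 658 mm (y), 30 mm thick, upper face at z = 724 mm, on four 56×56 mm square legs, each inset 54 mm from the nearest pair of top edges, running from z = 0 to the bottom of the top.

B is a four-legged stool. The seat is a 354×359×30 mm slab whose top surface is at z = 397 mm; four square legs, each 48×48 mm in cross-section, run from the floor (z = 0) to the underside of the seat, each flush with a corner of the seat. Four stretchers, 48 mm wide and 29 mm tall, connect adjacent legs with their undersides at z = 210 mm, each running between the inner faces of the legs it joins and aligned with the legs' outer faces on the other axis.

C is a wooden ladder with two side rails of 40×40 mm section and 2233 mm height, set 440 mm apart overall. Between them run 7 rectangular rungs (40 mm deep, 39 mm thick), front faces flush with the rails' −y face. The bottom of the first rung is 296 mm above the floor and each subsequent rung is 293 mm higher than the one below.

The stool is on the floor beside the table on its +x side. The ladder is on top of the table, centred.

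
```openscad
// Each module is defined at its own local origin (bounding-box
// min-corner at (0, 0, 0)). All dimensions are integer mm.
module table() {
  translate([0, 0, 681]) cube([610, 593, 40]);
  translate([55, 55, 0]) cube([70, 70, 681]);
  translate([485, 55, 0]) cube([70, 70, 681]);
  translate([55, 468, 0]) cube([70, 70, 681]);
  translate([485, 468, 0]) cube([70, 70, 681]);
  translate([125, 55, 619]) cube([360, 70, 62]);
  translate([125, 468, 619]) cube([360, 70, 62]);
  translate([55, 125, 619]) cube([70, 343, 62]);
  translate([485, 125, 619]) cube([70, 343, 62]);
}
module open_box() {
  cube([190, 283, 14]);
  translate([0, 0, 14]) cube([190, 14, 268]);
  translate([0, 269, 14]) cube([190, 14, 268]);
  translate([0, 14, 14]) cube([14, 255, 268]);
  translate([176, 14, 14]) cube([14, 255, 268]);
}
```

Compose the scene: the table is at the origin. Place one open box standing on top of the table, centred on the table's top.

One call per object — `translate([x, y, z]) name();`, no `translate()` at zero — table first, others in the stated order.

table();
translate([210, 155, 721]) open_box();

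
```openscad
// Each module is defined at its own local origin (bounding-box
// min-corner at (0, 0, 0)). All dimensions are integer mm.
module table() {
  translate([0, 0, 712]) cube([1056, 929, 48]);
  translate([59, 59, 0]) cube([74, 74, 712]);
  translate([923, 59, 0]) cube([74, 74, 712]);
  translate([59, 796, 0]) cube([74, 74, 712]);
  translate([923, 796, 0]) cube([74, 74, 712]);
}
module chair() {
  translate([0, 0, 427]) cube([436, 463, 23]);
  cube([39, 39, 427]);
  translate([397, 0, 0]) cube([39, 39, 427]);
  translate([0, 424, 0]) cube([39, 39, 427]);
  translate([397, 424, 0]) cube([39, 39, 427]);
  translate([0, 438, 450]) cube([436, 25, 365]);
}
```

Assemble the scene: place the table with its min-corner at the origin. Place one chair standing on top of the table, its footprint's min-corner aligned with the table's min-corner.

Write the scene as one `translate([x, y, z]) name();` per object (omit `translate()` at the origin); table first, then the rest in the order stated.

table();
translate([0, 0, 760]) chair();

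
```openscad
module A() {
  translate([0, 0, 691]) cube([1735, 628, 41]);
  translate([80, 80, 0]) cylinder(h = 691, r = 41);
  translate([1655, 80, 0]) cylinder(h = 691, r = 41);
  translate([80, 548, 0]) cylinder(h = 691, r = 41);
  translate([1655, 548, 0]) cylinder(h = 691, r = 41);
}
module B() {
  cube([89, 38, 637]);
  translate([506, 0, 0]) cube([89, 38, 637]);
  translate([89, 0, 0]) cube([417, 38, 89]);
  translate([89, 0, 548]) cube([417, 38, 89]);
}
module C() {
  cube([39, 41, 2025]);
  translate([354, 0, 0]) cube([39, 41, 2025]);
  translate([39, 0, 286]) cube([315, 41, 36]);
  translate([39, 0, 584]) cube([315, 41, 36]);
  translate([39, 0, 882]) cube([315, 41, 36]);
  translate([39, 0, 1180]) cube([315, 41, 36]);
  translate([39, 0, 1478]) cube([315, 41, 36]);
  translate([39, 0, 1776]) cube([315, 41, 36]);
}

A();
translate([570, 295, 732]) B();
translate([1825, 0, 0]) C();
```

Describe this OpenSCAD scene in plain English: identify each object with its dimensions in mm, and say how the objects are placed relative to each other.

A is a table with a 1735×628 mm rectangular top, 41 mm thick, top surface at z = 732 mm, supported by four round legs of 82 mm diameter, each leg's bounding box inset 39 mm from the nearest pair of top edges, running from the floor.

B is a picture frame with a 417×459 mm rectangular opening (x by z) and a uniform 89 mm border on every side. Frame depth is 38 mm along y. It is built from two vertical stiles running the full outside height and two horizontal rails spanning the gap between the stiles.

C is a straight ladder. Two 39×41 mm vertical rails, 2025 mm tall, stand 393 mm apart (outside-to-outside) with their front faces coplanar on the −y side. 6 rungs, each 41 mm deep and 36 mm tall, span between the inner faces of the rails, front faces flush with the rails. The lowest rung's underside is at z = 286 mm and rungs are spaced 298 mm apart (underside to underside).

The picture frame is on top of the table, centred. The ladder is on the floor beside the table on its +x side.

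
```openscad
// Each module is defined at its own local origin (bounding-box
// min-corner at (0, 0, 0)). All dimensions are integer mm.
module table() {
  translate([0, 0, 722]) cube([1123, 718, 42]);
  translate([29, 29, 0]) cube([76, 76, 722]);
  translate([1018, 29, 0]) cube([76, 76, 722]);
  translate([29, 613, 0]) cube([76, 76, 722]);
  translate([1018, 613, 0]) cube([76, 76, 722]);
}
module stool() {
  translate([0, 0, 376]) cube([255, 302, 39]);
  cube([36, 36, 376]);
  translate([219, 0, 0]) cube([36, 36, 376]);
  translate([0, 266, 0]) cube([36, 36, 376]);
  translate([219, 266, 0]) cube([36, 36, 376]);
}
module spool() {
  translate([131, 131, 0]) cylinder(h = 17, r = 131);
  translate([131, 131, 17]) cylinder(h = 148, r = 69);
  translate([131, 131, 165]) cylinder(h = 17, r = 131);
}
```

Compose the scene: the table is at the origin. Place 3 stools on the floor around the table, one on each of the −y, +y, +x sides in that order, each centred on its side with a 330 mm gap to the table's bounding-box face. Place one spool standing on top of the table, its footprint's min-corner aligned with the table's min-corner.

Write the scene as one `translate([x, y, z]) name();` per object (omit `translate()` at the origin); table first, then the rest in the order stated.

table();
translate([434, -632, 0]) stool();
translate([434, 1048, 0]) stool();
translate([1453, 208, 0]) stool();
translate([0, 0, 764]) spool();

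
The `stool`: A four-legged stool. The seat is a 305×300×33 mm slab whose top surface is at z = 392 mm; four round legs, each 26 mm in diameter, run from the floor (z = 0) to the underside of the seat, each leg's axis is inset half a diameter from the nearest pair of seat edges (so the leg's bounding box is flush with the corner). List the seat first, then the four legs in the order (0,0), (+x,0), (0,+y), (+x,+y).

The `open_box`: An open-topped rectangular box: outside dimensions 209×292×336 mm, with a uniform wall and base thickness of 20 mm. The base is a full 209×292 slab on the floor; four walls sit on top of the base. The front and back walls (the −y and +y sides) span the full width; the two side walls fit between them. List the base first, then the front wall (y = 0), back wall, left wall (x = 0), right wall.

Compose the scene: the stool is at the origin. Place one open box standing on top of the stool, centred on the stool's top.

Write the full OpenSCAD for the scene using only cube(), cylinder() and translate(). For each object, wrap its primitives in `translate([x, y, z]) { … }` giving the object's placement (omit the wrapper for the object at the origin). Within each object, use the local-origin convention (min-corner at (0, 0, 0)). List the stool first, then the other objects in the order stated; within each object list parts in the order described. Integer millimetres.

translate([0, 0, 359]) cube([305, 300, 33]);
translate([13, 13, 0]) cylinder(h = 359, r = 13);
translate([292, 13, 0]) cylinder(h = 359, r = 13);
translate([13, 287, 0]) cylinder(h = 359, r = 13);
translate([292, 287, 0]) cylinder(h = 359, r = 13);
translate([48, 4, 392]) {
  cube([209, 292, 20]);
  translate([0, 0, 20]) cube([209, 20, 316]);
  translate([0, 272, 20]) cube([209, 20, 316]);
  translate([0, 20, 20]) cube([20, 252, 316]);
  translate([189, 20, 20]) cube([20, 252, 316]);
}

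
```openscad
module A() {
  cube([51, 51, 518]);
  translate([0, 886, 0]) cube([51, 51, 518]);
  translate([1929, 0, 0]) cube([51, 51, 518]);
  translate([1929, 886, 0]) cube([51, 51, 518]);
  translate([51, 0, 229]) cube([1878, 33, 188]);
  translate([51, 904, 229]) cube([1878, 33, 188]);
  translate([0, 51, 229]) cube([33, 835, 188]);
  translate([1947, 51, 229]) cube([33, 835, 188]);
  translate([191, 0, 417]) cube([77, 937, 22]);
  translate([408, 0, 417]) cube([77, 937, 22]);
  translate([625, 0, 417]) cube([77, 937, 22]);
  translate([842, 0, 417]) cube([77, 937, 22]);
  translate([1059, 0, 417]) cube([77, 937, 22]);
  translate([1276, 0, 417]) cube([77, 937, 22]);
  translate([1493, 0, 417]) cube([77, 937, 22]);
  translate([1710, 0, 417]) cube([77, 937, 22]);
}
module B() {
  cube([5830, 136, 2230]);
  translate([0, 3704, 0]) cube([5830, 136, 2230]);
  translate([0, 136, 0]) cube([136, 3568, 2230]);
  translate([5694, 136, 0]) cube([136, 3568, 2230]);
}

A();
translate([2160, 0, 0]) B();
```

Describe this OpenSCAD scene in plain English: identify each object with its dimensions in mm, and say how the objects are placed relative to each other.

A is a bed frame 1980 mm long (x) by 937 mm wide (y). Four 51×51 mm corner posts, 518 mm tall, at the corners of the footprint. Four rails of 33 mm thickness and 188 mm height run between adjacent posts with their undersides at z = 229 mm, their outer faces flush with the outside of the frame (the two x-running rails run between the posts' inner faces; the two y-running rails run between the posts' inner faces). 8 slats, each 77 mm wide (x) and 22 mm thick, lie across the top of the two x-running rails, running the full 937 mm width of the frame in y; the slats are evenly spaced along x between the inner faces of the end posts with equal gaps (rounded down to the nearest mm) at the −x end and between each pair — any rounding remainder accumulates at the +x end.

B is a box-shaped house frame (walls only): outside footprint 5830×3840 mm, wall height 2230 mm, wall thickness 136 mm. The two y-facing walls run the full x-width; the two x-facing walls fit between the inner faces of the y-facing walls.

The house frame is on the floor beside the bed frame on its +x side.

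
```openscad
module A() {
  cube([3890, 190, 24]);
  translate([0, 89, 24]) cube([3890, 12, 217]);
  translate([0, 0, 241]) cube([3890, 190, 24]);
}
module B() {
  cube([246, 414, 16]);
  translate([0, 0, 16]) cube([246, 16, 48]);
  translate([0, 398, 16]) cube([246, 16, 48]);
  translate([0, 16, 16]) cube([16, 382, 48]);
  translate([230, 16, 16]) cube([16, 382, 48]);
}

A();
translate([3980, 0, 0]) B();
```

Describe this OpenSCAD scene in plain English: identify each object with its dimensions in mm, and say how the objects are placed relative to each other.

A is an I-beam lying along x, 3890 mm long. Overall section height 265 mm. Two flanges 190 mm wide (y) and 24 mm thick, one on the floor and one at the top; a web 12 mm thick runs between them, centred on the flange width.

B is an open storage box with external size 246×414×64 mm and wall thickness 16 mm (the base is also 16 mm thick). The base covers the whole footprint; the four walls stand on the base, with the y-facing walls full-width and the x-facing walls fitting between their inner faces.

The open box is on the floor beside the I-beam on its +x side.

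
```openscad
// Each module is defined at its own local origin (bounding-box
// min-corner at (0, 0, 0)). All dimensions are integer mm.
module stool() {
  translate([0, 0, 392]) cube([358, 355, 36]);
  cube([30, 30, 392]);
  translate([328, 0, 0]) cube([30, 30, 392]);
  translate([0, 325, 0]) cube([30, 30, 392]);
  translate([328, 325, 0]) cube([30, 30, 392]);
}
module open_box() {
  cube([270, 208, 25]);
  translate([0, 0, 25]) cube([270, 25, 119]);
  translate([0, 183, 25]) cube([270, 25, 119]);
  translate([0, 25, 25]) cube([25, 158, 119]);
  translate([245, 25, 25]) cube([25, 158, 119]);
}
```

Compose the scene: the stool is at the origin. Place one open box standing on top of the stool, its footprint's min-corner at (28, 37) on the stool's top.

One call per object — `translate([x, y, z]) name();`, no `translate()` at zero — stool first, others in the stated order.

stool();
translate([28, 37, 428]) open_box();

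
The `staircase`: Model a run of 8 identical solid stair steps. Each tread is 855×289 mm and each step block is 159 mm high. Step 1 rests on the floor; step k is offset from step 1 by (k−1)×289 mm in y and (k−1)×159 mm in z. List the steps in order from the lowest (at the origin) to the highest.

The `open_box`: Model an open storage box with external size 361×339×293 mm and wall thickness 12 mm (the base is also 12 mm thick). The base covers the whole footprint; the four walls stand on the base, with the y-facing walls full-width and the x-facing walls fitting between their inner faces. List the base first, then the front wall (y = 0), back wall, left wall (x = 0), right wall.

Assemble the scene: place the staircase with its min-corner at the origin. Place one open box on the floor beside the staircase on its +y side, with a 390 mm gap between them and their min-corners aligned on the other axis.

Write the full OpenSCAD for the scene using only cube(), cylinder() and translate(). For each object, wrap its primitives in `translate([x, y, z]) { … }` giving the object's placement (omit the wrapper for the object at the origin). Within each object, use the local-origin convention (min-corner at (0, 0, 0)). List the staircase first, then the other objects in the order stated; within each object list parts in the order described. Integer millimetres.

cube([855, 289, 159]);
translate([0, 289, 159]) cube([855, 289, 159]);
translate([0, 578, 318]) cube([855, 289, 159]);
translate([0, 867, 477]) cube([855, 289, 159]);
translate([0, 1156, 636]) cube([855, 289, 159]);
translate([0, 1445, 795]) cube([855, 289, 159]);
translate([0, 1734, 954]) cube([855, 289, 159]);
translate([0, 2023, 1113]) cube([855, 289, 159]);
translate([0, 2702, 0]) {
  cube([361, 339, 12]);
  translate([0, 0, 12]) cube([361, 12, 281]);
  translate([0, 327, 12]) cube([361, 12, 281]);
  translate([0, 12, 12]) cube([12, 315, 281]);
  translate([349, 12, 12]) cube([12, 315, 281]);
}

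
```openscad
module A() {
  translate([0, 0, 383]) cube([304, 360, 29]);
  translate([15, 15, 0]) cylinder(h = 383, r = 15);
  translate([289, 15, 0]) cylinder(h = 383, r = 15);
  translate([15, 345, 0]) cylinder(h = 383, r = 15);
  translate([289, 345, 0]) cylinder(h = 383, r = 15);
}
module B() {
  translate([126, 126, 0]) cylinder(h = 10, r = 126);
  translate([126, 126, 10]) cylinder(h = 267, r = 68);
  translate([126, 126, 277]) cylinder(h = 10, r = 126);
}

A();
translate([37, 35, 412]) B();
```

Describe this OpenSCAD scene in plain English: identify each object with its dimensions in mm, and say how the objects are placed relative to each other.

A is a four-legged stool. The seat is 304×360 mm, 29 mm thick, top at z = 412 mm. It stands on four round legs, each 30 mm in diameter, from z = 0 to the seat underside, each leg's axis is inset half a diameter from the nearest pair of seat edges (so the leg's bounding box is flush with the corner).

B is a spool: two coaxial disc flanges of radius 126 mm and thickness 10 mm, joined by a core cylinder of radius 68 mm and height 267 mm. The lower flange rests on z = 0 and the three cylinders share a vertical axis.

The spool is on top of the stool.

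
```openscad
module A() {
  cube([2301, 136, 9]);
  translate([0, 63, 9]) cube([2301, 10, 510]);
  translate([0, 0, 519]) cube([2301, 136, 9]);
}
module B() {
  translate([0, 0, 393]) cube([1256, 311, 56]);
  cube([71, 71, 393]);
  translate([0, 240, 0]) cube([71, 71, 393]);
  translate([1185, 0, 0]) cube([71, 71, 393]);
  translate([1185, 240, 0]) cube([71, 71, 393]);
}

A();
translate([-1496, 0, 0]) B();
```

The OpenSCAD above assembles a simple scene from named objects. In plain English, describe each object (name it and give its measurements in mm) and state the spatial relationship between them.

A is an I-beam lying along x, 2301 mm long. Overall section height 528 mm. Two flanges 136 mm wide (y) and 9 mm thick, one on the floor and one at the top; a web 10 mm thick runs between them, centred on the flange width.

B is a bench: a 1256×311 mm seat slab, 56 mm thick, top at z = 449 mm, on four 71×71 mm square legs flush with the seat corners and standing on z = 0.

The bench is on the floor beside the I-beam on its −x side.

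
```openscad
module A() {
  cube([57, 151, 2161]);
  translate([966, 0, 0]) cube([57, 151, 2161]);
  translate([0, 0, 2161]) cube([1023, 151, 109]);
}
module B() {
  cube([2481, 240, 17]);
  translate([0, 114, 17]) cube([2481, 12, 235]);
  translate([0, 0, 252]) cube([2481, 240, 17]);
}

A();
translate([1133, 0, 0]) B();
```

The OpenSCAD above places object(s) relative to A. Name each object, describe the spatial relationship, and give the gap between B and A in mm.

The I-beam's nearest face is 110 mm from the door frame's +x face.

A is a door frame. B is an I-beam. The I-beam is on the floor beside the door frame on its +x side. The gap between the I-beam and the door frame is 110 mm.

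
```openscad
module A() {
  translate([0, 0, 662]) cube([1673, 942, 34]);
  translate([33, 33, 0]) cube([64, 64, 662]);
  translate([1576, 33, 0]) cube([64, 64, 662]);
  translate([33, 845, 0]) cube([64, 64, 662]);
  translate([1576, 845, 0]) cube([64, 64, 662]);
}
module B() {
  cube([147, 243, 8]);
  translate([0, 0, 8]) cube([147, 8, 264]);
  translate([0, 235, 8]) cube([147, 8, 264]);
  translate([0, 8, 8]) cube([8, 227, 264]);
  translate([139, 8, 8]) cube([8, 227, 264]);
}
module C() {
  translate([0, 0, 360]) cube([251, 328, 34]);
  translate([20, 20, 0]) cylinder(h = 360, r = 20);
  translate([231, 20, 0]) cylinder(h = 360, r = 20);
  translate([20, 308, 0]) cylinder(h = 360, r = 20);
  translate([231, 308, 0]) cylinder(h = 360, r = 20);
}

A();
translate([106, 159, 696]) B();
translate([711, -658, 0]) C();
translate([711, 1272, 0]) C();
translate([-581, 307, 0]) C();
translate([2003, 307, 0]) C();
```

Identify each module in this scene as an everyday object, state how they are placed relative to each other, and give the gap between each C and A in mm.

A is a table. B is an open box. C is a stool. The open box is on top of the table. Four stools sit around the table at the −y, +y, −x, +x sides. The gap between each stool and the table is 330 mm.

Each stool's nearest face is 330 mm from the table's bounding box.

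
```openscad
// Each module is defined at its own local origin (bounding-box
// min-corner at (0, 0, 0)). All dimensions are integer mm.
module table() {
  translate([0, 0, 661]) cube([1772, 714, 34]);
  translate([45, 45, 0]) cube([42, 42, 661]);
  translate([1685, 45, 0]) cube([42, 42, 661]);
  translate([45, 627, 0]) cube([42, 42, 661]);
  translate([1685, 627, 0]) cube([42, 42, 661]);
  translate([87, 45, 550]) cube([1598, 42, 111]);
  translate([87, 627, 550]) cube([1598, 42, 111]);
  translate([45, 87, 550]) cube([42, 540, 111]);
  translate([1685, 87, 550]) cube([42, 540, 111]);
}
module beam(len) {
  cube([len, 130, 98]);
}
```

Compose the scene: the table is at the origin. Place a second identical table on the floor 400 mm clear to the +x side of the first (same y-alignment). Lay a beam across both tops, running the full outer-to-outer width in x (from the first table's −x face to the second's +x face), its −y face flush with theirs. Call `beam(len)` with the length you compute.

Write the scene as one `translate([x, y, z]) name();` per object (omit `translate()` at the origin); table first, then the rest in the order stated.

table();
translate([2172, 0, 0]) table();
translate([0, 0, 695]) beam(3944);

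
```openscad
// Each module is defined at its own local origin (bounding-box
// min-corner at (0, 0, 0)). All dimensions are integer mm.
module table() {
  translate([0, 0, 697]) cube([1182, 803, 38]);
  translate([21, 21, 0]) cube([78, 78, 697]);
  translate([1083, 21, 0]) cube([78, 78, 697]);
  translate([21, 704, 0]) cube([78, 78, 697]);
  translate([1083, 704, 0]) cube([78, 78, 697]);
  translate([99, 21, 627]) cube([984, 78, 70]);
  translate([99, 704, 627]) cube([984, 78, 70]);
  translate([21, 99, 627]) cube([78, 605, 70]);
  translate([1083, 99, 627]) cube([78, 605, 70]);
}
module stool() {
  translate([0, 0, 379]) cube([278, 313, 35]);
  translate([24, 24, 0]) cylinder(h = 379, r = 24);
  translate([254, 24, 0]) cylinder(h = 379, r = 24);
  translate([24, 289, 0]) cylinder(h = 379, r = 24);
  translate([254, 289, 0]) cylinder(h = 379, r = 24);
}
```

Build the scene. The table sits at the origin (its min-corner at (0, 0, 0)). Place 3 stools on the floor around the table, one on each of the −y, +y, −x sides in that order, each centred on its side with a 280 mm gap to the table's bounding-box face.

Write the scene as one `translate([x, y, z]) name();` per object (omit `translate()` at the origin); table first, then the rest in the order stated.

table();
translate([452, -593, 0]) stool();
translate([452, 1083, 0]) stool();
translate([-558, 245, 0]) stool();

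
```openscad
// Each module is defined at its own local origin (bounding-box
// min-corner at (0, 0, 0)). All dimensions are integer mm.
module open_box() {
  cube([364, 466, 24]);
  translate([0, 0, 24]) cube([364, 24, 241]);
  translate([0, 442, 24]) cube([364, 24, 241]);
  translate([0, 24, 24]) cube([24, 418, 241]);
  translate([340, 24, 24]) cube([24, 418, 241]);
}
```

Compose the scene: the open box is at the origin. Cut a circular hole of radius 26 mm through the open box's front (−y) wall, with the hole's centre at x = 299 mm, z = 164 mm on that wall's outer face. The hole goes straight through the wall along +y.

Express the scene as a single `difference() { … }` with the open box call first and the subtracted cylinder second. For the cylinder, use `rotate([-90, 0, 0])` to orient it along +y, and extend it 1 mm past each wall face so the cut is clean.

difference() {
  open_box();
  translate([299, -1, 164]) rotate([-90, 0, 0]) cylinder(h = 26, r = 26);
}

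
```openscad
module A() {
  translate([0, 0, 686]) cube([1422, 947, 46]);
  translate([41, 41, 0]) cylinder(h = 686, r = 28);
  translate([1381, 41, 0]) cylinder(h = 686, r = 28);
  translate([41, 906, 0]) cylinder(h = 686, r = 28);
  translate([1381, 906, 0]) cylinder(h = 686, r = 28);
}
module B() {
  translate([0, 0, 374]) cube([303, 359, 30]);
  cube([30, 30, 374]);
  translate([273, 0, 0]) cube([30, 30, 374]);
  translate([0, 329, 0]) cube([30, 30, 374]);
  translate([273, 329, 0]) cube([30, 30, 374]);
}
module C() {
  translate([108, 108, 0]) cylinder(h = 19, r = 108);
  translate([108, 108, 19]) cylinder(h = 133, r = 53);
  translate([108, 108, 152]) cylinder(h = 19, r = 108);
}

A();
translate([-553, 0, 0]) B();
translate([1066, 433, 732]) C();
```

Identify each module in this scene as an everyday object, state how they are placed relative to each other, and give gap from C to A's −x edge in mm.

The spool's min-x is at 1066; the table's min-x is 0; gap = 1066 mm.

A is a table. B is a stool. C is a spool. The stool is on the floor beside the table on its −x side. The spool is on top of the table. The gap from the spool to the table's −x edge is 1066 mm.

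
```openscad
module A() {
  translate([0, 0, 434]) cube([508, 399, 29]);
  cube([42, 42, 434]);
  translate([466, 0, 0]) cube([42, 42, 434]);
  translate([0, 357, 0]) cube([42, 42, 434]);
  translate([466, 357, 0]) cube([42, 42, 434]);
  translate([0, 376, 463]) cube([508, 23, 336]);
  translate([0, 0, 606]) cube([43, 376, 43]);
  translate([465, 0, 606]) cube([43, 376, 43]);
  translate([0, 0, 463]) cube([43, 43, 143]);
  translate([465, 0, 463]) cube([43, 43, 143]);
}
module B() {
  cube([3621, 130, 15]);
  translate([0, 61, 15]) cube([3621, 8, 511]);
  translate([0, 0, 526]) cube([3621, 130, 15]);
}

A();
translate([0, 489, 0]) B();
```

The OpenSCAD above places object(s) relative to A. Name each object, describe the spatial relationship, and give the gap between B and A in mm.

The I-beam's nearest face is 90 mm from the chair's +y face.

A is a chair. B is an I-beam. The I-beam is on the floor beside the chair on its +y side. The gap between the I-beam and the chair is 90 mm.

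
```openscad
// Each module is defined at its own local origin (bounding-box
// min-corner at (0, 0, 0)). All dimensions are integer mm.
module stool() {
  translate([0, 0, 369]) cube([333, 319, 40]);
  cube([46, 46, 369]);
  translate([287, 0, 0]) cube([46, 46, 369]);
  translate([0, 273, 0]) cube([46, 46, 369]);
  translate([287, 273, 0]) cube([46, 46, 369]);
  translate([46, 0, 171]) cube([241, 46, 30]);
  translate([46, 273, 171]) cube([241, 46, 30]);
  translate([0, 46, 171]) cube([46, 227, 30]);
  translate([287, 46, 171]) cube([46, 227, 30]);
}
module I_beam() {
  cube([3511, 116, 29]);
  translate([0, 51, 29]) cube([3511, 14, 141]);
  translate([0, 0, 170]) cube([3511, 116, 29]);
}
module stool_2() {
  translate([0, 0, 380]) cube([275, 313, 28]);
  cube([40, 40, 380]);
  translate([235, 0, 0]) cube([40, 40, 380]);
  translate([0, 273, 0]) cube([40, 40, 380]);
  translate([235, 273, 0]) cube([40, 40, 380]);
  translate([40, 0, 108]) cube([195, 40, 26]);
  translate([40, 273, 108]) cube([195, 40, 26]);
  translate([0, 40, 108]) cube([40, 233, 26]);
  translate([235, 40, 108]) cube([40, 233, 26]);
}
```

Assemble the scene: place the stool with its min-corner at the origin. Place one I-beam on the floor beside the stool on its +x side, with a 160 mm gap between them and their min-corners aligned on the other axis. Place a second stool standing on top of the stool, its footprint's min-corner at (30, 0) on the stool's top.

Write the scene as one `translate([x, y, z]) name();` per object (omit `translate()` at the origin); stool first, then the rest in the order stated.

stool();
translate([493, 0, 0]) I_beam();
translate([30, 0, 409]) stool_2();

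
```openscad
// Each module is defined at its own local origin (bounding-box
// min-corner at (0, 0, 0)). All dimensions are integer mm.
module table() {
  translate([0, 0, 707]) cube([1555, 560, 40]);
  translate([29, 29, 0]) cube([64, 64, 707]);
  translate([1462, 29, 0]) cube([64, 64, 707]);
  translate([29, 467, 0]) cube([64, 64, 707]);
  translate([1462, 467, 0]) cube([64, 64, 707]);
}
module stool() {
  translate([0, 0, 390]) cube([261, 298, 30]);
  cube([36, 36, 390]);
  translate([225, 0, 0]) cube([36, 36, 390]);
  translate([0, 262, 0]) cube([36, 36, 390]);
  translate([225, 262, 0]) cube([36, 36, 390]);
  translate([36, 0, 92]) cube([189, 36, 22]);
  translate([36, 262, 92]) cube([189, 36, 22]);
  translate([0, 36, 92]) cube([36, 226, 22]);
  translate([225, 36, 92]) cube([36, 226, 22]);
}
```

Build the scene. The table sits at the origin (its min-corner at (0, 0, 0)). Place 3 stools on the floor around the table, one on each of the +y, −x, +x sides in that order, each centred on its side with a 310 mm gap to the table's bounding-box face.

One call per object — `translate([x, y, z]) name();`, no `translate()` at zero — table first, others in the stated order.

table();
translate([647, 870, 0]) stool();
translate([-571, 131, 0]) stool();
translate([1865, 131, 0]) stool();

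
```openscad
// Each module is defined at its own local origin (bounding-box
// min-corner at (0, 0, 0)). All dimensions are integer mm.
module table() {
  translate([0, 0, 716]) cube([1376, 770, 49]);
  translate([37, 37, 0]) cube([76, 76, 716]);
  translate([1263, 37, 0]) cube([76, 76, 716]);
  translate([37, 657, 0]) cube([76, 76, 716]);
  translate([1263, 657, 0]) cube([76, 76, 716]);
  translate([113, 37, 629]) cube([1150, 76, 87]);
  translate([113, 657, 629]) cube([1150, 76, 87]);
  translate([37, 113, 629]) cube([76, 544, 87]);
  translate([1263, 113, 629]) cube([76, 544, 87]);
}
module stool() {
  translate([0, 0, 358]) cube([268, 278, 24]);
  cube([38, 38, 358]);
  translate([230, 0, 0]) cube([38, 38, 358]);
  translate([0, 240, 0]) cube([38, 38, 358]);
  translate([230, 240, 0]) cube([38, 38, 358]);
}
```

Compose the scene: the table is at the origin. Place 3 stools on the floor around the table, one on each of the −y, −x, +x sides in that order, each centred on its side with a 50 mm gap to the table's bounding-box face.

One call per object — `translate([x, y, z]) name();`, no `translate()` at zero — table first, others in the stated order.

table();
translate([554, -328, 0]) stool();
translate([-318, 246, 0]) stool();
translate([1426, 246, 0]) stool();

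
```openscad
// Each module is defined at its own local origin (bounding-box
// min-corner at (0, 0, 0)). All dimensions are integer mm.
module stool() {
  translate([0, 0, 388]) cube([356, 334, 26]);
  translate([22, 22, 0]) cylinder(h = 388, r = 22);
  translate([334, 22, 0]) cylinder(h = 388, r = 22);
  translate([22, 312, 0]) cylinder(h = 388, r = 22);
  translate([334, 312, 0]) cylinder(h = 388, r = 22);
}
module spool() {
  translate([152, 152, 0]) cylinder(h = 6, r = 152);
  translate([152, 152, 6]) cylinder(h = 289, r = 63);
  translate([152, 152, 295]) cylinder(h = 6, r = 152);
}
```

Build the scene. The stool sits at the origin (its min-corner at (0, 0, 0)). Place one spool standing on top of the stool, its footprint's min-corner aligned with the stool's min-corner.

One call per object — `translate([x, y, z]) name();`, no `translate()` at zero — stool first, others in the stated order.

stool();
translate([0, 0, 414]) spool();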